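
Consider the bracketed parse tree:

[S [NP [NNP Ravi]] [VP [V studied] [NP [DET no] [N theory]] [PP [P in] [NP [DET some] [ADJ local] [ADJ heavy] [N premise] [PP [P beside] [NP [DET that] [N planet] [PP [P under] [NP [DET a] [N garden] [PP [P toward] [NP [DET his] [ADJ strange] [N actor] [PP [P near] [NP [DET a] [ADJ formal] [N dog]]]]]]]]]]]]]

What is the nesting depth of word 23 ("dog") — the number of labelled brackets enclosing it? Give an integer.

13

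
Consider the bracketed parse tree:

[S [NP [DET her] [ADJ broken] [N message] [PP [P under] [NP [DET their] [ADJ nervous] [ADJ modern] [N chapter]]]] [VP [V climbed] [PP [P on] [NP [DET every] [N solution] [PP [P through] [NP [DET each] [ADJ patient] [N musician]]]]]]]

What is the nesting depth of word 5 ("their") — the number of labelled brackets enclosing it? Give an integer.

The word sits inside DET, which is inside NP, inside PP, inside NP, inside S — 5 brackets in all.

5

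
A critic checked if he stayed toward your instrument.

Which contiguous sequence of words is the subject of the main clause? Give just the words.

a critic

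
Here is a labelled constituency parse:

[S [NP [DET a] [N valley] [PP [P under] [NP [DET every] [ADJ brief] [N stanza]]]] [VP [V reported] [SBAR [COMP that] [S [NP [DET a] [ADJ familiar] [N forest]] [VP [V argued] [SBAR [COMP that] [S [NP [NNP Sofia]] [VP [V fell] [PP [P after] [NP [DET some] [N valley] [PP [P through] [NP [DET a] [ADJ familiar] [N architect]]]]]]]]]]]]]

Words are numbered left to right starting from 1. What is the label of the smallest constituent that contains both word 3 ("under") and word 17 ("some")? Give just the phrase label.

S

Both words fall inside [S a valley under every brief stanza reported that a familiar forest argued that Sofia fell after some valley through a familiar architect] (words 1–22), and no smaller constituent contains them both. Label: S.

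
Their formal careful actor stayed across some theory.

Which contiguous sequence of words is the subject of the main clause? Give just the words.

"their formal careful actor" is the NP that combines with the VP headed by "stayed" to form the main clause — the subject.

their formal careful actor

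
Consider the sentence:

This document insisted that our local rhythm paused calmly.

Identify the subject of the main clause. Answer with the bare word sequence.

this document

The subject of the main clause is the NP immediately before the verb "insisted": "this document".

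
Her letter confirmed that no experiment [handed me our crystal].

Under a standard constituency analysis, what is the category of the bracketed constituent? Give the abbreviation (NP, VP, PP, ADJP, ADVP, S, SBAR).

VP

"handed" is the head of the bracketed span, so the span is a verb phrase: VP.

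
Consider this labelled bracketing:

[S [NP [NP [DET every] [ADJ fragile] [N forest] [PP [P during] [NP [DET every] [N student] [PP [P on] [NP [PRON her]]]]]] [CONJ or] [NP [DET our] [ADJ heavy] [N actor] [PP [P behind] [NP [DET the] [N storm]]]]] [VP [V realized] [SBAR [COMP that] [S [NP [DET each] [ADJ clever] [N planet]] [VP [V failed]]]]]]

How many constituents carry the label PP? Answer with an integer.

Listing each PP by its span: [PP during every student on her]; [PP on her]; [PP behind the storm] — that makes 3.

3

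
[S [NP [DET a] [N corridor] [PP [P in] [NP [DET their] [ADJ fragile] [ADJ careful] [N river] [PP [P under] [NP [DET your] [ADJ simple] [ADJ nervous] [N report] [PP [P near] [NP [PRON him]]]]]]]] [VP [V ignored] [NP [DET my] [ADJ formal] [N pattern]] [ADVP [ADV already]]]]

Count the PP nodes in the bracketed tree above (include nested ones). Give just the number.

Scanning left to right, an opening `[PP` appears at word positions 3, 8, 13 — 3 in total.

3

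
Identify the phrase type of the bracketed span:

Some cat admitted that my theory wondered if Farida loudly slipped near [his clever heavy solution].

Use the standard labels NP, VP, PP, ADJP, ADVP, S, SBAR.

NP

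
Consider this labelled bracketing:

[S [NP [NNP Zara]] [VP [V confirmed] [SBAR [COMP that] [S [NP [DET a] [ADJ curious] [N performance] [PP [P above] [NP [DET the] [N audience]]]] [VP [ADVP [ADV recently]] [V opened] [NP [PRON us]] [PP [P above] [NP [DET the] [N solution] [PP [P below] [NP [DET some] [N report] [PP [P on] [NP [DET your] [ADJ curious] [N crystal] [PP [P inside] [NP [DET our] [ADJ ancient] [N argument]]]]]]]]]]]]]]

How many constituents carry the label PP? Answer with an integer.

5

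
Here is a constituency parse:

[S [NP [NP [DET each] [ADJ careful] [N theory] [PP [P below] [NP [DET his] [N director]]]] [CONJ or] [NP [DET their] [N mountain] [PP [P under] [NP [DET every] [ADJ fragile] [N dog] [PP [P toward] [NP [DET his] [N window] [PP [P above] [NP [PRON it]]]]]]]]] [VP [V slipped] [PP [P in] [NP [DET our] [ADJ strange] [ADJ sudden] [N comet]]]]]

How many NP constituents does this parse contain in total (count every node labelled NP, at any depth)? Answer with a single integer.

8

Scanning left to right, an opening `[NP` appears at word positions 1, 1, 5, 8, 11, 15, 18, 21 — 8 in total.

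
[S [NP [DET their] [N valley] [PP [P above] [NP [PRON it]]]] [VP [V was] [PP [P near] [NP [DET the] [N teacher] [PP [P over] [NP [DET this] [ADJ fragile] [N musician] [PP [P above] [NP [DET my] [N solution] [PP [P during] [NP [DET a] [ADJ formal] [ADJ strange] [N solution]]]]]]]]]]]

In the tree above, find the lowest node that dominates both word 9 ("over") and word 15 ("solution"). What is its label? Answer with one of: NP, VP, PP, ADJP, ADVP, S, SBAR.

PP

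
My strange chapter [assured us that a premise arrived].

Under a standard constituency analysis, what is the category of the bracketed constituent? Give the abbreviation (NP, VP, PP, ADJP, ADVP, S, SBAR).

VP

"assured" is the head of the bracketed span, so the span is a verb phrase: VP.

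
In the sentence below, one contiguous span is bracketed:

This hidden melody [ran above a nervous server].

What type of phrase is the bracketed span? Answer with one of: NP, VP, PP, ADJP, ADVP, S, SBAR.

The bracketed span "ran above a nervous server" is headed by "ran", making it a verb phrase (VP).

VP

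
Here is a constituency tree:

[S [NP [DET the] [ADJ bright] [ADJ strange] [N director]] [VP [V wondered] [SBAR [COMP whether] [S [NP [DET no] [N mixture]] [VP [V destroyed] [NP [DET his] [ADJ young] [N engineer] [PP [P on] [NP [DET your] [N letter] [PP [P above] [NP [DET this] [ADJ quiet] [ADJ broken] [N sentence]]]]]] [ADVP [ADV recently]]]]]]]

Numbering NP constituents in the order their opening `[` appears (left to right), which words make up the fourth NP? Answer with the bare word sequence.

your letter above this quiet broken sentence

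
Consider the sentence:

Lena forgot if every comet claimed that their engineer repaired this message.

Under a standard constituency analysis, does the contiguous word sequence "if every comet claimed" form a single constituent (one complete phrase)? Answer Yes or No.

No

The smallest constituent containing the whole sequence is the subordinate clause [SBAR if every comet claimed that their engineer repaired this message], but the sequence is only part of it — it straddles the boundary between complementizer "if" and clause "every comet claimed that their engineer repaired this message".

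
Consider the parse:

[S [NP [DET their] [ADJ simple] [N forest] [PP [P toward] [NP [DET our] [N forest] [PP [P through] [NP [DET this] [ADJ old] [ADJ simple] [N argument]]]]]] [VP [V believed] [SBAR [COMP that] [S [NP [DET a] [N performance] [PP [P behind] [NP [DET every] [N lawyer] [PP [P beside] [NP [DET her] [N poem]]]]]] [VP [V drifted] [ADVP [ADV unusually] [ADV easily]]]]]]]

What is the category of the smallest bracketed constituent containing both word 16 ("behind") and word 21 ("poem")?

PP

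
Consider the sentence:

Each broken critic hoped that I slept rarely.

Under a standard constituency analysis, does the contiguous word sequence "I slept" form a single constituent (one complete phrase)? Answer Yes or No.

The sequence begins inside the noun phrase "I" and ends inside the verb phrase "slept rarely"; it crosses a phrase boundary, so no single node in the tree spans exactly those words.

No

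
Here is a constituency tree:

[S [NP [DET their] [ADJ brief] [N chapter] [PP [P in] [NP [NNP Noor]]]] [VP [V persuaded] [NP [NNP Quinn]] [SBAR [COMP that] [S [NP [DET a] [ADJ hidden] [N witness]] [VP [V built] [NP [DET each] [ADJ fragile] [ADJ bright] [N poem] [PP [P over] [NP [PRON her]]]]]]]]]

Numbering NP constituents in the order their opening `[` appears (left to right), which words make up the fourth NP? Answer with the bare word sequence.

a hidden witness

In left-to-right order the NP constituents are "their brief chapter in Noor"; "Noor"; "Quinn"; "a hidden witness"; "each fragile bright poem over her"; "her". Number 4 is "a hidden witness".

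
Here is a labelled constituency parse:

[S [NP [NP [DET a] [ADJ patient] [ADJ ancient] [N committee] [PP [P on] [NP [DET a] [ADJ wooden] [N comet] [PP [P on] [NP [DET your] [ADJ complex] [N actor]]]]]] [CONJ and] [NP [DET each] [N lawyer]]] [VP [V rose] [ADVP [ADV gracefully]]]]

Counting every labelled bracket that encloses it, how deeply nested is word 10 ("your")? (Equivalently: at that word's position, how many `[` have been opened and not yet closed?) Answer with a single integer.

8

The word sits inside DET, which is inside NP, inside PP, inside NP, inside PP, inside NP, inside NP, inside S — 8 brackets in all.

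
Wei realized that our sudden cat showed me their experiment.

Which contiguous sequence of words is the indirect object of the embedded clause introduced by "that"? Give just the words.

me

Within the embedded clause introduced by "that", the indirect object of "showed" is "me".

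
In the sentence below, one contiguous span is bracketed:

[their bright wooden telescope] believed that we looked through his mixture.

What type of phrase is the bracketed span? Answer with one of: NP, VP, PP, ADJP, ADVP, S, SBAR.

The bracketed span "their bright wooden telescope" is headed by "telescope", making it a noun phrase (NP).

NP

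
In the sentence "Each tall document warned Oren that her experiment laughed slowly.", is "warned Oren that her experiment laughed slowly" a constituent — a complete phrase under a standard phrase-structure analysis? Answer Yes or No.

These words form the whole verb phrase headed by "warned", so yes — one constituent.

Yes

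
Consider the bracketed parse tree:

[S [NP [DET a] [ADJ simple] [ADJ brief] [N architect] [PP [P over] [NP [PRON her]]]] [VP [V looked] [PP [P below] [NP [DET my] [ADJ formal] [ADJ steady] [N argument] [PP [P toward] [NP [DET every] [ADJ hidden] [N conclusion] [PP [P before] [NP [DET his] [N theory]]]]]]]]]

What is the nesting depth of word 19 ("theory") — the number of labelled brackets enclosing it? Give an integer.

9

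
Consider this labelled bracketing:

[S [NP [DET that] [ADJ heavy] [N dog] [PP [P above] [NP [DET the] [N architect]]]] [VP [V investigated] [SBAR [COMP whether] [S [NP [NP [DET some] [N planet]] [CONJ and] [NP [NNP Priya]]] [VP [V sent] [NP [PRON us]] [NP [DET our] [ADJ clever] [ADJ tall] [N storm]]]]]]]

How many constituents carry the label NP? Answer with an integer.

7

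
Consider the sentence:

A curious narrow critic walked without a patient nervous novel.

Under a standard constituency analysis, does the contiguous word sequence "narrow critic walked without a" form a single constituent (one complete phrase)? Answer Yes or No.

"narrow" belongs to the noun phrase "a curious narrow critic" while "a" belongs to the verb phrase "walked without a patient nervous novel"; a span that runs across that boundary is not a single phrase.

No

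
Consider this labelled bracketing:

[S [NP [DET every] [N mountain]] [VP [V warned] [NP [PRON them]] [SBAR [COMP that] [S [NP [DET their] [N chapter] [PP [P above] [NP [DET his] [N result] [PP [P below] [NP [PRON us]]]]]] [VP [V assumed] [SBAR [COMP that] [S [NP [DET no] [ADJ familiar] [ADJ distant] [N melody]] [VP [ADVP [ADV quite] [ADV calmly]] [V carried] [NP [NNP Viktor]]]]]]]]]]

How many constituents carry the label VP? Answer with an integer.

3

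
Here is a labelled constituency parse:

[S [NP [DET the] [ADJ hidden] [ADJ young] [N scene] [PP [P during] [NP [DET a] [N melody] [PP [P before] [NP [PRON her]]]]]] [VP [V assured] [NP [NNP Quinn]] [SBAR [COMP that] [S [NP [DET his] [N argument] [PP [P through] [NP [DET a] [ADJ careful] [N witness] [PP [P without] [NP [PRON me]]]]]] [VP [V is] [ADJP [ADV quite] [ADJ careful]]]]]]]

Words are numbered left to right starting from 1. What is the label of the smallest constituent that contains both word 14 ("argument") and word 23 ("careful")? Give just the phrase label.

Both words fall inside [S his argument through a careful witness without me is quite careful] (words 13–23), and no smaller constituent contains them both. Label: S.

S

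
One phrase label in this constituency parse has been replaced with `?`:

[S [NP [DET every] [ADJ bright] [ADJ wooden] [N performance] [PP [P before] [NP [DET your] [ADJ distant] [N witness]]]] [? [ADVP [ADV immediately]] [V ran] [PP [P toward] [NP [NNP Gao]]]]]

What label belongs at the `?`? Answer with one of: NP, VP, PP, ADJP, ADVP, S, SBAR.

The `?` node immediately contains: ADVP, V 'ran', PP. That is the internal structure of a verb phrase, so the label is VP.

VP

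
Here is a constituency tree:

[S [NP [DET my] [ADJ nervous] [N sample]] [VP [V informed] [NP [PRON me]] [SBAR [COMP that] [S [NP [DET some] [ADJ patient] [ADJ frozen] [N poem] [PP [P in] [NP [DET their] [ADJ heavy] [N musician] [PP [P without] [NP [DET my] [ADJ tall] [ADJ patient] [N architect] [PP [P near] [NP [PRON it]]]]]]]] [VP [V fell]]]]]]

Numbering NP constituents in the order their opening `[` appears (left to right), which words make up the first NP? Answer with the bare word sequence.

my nervous sample

The NP opening brackets appear, in order, over: "my nervous sample"; "me"; "some patient frozen poem in their heavy musician without my tall patient architect near it"; "their heavy musician without my tall patient architect near it"; "my tall patient architect near it"; "it". The first one spans "my nervous sample".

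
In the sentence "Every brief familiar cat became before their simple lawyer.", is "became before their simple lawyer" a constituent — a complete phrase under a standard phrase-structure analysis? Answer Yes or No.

These words form the whole verb phrase headed by "became", so yes — one constituent.

Yes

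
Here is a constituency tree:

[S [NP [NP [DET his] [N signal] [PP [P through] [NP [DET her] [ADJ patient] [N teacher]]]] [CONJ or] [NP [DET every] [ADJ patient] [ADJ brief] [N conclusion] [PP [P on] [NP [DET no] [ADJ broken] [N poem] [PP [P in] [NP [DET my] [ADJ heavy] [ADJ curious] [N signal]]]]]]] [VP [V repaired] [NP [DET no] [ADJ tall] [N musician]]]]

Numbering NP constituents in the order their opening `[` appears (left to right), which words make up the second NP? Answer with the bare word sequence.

his signal through her patient teacher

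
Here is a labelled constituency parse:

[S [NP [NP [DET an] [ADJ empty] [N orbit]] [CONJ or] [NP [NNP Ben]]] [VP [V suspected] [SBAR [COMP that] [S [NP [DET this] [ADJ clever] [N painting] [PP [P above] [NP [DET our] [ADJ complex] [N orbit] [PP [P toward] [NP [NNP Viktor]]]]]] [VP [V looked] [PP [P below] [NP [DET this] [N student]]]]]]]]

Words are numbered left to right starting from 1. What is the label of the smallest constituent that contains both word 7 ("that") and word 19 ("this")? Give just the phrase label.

Both words fall inside [SBAR that this clever painting above our complex orbit toward Viktor looked below this student] (words 7–20), and no smaller constituent contains them both. Label: SBAR.

SBAR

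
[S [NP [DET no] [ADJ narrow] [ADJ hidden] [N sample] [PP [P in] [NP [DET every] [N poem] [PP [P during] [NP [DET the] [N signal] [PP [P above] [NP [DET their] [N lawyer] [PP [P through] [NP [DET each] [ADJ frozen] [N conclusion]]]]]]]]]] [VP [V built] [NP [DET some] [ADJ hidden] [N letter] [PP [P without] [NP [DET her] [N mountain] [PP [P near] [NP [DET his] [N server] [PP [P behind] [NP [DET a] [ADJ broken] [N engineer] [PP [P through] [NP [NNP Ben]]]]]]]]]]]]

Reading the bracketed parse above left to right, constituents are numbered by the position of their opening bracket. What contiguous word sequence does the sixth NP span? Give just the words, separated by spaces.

The NP opening brackets appear, in order, over: "no narrow hidden sample in every poem during the signal above their lawyer through each frozen conclusion"; "every poem during the signal above their lawyer through each frozen conclusion"; "the signal above their lawyer through each frozen conclusion"; "their lawyer through each frozen conclusion"; "each frozen conclusion"; "some hidden letter without her mountain near his server behind a broken engineer through Ben"; "her mountain near his server behind a broken engineer through Ben"; "his server behind a broken engineer through Ben"; "a broken engineer through Ben"; "Ben". The sixth one spans "some hidden letter without her mountain near his server behind a broken engineer through Ben".

some hidden letter without her mountain near his server behind a broken engineer through Ben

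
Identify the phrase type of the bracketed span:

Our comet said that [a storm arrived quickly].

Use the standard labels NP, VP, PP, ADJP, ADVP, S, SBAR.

The span is built around the head "arrived" — a clause (S).

S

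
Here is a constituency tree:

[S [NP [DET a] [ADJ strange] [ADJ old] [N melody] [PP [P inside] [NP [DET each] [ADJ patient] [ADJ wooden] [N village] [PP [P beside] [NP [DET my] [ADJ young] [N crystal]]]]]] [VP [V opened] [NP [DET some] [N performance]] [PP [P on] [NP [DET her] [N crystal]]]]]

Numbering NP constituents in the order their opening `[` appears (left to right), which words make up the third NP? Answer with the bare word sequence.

my young crystal

In left-to-right order the NP constituents are "a strange old melody inside each patient wooden village beside my young crystal"; "each patient wooden village beside my young crystal"; "my young crystal"; "some performance"; "her crystal". Number 3 is "my young crystal".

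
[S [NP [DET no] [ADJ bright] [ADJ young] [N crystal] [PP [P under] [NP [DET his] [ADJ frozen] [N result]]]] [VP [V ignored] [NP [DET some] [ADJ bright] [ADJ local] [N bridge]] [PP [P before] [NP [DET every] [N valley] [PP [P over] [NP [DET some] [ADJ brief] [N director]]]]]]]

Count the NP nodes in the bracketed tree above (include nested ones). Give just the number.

5

Listing each NP by its span: [NP no bright young crystal under his frozen result]; [NP his frozen result]; [NP some bright local bridge]; [NP every valley over some brief director]; [NP some brief director] — that makes 5.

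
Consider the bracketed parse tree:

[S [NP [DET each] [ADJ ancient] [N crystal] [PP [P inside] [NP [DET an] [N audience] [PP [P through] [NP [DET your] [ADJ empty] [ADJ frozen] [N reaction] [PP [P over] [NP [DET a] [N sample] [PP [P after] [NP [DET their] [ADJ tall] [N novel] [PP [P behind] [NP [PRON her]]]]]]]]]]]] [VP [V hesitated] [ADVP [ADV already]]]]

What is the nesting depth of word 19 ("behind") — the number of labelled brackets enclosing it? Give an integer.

12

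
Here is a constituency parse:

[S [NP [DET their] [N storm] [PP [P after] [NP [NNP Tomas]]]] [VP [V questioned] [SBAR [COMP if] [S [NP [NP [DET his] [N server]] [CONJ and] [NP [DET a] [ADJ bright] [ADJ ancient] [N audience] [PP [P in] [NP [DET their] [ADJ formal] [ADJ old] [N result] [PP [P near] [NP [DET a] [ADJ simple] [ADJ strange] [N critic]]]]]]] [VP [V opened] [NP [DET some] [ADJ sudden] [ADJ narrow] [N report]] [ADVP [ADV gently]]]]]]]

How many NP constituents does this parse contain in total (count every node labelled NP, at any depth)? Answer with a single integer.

Scanning left to right, an opening `[NP` appears at word positions 1, 4, 7, 7, 10, 15, 20, 25 — 8 in total.

8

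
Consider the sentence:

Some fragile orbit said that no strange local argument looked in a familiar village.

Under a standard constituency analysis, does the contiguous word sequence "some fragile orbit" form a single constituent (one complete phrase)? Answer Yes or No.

Yes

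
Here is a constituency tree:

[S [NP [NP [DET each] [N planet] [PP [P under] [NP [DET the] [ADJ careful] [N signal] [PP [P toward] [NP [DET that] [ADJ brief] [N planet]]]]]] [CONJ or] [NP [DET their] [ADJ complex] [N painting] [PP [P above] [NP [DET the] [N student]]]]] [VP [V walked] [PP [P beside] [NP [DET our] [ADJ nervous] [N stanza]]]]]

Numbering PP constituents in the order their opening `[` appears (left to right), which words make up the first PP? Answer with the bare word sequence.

under the careful signal toward that brief planet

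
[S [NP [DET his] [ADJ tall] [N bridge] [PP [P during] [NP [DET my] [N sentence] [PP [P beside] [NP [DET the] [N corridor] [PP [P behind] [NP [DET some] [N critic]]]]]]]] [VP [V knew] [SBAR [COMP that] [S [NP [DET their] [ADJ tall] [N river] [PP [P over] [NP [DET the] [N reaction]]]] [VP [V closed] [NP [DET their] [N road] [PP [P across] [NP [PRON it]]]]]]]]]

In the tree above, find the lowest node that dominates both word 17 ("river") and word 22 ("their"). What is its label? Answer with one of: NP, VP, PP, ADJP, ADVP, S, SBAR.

S

The smallest bracket enclosing both words is [S their tall river over the reaction closed their road across it], so the label is S.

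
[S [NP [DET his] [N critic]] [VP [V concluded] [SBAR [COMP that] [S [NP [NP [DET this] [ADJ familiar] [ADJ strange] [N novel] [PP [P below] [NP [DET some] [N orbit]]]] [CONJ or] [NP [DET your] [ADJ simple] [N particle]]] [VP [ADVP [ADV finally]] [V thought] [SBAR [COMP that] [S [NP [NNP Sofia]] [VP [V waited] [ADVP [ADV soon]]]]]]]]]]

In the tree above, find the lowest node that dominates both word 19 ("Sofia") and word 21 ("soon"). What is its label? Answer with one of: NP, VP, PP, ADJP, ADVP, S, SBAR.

Both words fall inside [S Sofia waited soon] (words 19–21), and no smaller constituent contains them both. Label: S.

S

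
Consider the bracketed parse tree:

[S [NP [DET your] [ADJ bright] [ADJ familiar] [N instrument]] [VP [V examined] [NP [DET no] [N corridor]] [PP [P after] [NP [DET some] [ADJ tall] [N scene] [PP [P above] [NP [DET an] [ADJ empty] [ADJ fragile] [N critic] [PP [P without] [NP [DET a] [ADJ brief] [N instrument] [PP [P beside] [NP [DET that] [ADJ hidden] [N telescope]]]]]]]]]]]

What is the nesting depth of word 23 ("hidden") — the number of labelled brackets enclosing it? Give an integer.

The word sits inside ADJ, which is inside NP, inside PP, inside NP, inside PP, inside NP, inside PP, inside NP, inside PP, inside VP, inside S — 11 brackets in all.

11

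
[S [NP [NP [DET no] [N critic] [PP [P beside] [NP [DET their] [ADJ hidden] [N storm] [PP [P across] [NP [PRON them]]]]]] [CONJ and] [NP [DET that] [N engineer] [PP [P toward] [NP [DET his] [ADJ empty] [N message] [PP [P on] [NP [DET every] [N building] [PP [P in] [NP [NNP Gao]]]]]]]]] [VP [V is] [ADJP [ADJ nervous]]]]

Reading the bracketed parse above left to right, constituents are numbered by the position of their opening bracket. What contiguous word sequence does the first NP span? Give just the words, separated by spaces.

no critic beside their hidden storm across them and that engineer toward his empty message on every building in Gao

Opening `[NP` markers occur at word positions 1, 1, 4, 8, 10, 13, 17, 20; the first of these opens the constituent [NP no critic beside their hidden storm across them and that engineer toward his empty message on every building in Gao].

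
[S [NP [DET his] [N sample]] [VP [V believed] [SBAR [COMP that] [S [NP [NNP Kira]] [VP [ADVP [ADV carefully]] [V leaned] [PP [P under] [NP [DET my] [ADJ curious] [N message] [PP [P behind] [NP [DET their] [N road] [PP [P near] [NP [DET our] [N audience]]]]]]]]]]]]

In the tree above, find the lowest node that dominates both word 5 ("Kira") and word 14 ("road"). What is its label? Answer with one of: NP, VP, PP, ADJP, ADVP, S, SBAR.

S

Word 5 lies under S → VP → SBAR → S → NP → NNP; word 14 lies under S → VP → SBAR → S → VP → PP → NP → PP → NP → N. The lowest shared node is the S.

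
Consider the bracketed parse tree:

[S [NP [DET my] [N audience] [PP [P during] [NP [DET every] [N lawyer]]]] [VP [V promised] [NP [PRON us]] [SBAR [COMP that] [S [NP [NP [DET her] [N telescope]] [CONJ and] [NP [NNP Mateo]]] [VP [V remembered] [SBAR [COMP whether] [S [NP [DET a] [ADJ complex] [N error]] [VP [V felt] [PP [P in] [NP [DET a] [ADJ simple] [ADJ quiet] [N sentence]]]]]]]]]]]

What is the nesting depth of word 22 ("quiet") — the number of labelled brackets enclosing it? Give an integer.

Counting open brackets not yet closed at "quiet": [S [VP [SBAR [S [VP [SBAR [S [VP [PP [NP [ADJ = 11.

11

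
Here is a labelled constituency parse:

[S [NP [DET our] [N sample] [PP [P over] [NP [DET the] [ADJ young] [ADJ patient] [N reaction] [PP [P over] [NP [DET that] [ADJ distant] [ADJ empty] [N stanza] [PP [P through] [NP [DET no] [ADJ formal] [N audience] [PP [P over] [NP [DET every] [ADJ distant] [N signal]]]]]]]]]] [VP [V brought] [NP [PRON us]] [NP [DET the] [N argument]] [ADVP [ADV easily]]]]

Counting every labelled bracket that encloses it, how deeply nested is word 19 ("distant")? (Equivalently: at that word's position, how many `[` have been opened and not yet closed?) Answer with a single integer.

Path from the root down to the word: S → NP → PP → NP → PP → NP → PP → NP → PP → NP → ADJ. That is 11 enclosing brackets.

11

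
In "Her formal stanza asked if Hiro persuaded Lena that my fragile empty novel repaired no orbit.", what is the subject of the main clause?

In the main clause the verb is "asked"; the NP preceding it, "her formal stanza", is the subject.

her formal stanza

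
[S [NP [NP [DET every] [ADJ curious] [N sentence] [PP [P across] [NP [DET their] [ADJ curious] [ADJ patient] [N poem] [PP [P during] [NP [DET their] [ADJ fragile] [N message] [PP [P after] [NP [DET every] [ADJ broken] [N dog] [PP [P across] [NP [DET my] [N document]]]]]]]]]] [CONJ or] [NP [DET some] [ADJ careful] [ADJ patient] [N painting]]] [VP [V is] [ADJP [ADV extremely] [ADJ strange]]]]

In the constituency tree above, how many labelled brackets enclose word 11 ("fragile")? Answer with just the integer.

8

Counting open brackets not yet closed at "fragile": [S [NP [NP [PP [NP [PP [NP [ADJ = 8.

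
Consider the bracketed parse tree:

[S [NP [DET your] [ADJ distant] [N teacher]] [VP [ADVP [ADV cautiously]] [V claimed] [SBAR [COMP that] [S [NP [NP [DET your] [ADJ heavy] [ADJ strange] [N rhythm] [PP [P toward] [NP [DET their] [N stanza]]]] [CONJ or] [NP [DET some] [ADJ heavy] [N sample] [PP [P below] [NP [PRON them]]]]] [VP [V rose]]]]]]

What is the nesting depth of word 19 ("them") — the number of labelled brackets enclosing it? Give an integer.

9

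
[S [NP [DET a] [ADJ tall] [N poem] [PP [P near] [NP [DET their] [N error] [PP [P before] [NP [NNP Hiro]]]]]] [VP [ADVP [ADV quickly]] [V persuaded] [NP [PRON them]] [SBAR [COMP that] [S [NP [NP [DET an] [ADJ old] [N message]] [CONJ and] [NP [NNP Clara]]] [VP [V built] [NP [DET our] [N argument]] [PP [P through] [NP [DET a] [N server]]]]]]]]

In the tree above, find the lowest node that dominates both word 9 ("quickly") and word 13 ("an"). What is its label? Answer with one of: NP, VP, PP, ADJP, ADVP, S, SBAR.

VP

Both words fall inside [VP quickly persuaded them that an old message and Clara built our argument through a server] (words 9–23), and no smaller constituent contains them both. Label: VP.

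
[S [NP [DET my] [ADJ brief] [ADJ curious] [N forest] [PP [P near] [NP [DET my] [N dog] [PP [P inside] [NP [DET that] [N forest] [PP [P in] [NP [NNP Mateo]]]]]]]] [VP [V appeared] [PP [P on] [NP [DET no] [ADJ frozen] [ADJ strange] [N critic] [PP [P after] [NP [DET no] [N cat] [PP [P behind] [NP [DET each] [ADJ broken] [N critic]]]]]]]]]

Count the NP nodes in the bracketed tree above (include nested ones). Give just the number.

7

Listing each NP by its span: [NP my brief curious forest near my dog inside that forest in Mateo]; [NP my dog inside that forest in Mateo]; [NP that forest in Mateo]; [NP Mateo]; [NP no frozen strange critic after no cat behind each broken critic]; [NP no cat behind each broken critic] … — that makes 7.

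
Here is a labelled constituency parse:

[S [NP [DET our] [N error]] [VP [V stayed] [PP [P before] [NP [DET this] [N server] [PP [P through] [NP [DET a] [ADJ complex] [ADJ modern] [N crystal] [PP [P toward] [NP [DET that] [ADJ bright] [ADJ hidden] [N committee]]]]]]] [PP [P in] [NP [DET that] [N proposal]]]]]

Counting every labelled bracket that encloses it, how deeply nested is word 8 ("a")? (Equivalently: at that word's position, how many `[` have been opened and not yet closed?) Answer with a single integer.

The word sits inside DET, which is inside NP, inside PP, inside NP, inside PP, inside VP, inside S — 7 brackets in all.

7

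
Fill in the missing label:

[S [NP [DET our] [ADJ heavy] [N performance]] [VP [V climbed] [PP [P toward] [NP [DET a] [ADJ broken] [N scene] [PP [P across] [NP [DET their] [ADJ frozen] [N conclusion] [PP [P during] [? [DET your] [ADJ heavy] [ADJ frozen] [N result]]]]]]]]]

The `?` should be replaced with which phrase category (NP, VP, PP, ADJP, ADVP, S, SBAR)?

NP

A constituent whose immediate children are DET 'your', ADJ 'heavy', ADJ 'frozen', N 'result' is a noun phrase: NP.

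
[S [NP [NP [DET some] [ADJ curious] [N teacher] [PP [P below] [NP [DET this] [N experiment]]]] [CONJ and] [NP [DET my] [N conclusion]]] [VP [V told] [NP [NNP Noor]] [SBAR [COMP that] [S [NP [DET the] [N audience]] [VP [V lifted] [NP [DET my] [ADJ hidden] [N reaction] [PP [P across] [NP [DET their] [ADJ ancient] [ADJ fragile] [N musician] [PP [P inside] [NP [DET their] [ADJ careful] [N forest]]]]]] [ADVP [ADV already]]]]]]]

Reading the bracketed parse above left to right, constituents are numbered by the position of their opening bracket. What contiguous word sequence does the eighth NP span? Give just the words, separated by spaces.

Opening `[NP` markers occur at word positions 1, 1, 5, 8, 11, 13, 16, 20, 25; the eighth of these opens the constituent [NP their ancient fragile musician inside their careful forest].

their ancient fragile musician inside their careful forest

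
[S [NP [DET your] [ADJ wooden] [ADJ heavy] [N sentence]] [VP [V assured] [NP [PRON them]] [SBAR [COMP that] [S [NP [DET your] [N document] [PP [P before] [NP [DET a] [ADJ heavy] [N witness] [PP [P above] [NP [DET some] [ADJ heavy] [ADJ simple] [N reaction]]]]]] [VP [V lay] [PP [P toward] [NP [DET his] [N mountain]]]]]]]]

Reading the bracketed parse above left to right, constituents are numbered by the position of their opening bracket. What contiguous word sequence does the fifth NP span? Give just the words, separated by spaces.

In left-to-right order the NP constituents are "your wooden heavy sentence"; "them"; "your document before a heavy witness above some heavy simple reaction"; "a heavy witness above some heavy simple reaction"; "some heavy simple reaction"; "his mountain". Number 5 is "some heavy simple reaction".

some heavy simple reaction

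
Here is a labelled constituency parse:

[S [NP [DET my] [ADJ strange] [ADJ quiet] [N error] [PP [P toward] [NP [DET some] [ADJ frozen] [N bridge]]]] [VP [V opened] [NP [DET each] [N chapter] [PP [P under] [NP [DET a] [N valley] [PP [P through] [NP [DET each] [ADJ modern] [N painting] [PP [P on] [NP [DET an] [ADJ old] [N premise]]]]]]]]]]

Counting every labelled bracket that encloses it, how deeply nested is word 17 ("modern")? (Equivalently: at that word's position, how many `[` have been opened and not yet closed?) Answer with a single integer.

8

The word sits inside ADJ, which is inside NP, inside PP, inside NP, inside PP, inside NP, inside VP, inside S — 8 brackets in all.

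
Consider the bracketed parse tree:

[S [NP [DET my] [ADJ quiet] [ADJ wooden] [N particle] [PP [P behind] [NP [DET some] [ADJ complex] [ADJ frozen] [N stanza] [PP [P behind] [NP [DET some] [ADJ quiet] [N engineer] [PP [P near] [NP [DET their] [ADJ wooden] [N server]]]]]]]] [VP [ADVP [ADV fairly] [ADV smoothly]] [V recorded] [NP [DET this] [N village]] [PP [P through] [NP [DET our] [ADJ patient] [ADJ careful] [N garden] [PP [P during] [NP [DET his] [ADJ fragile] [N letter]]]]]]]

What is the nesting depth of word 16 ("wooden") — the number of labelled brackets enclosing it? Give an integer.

The word sits inside ADJ, which is inside NP, inside PP, inside NP, inside PP, inside NP, inside PP, inside NP, inside S — 9 brackets in all.

9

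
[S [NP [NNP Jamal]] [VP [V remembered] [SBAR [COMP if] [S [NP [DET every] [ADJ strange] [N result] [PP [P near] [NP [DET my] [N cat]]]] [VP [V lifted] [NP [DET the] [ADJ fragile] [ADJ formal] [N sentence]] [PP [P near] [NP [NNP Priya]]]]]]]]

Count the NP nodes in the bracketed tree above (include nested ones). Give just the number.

5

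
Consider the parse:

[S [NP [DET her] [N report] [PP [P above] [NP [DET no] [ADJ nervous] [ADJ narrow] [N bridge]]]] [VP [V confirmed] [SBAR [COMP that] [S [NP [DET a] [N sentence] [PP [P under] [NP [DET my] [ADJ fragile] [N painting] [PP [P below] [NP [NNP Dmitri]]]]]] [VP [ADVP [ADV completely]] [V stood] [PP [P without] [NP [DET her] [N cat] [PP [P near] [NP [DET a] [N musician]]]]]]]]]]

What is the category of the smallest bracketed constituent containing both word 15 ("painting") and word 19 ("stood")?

Both words fall inside [S a sentence under my fragile painting below Dmitri completely stood without her cat near a musician] (words 10–25), and no smaller constituent contains them both. Label: S.

S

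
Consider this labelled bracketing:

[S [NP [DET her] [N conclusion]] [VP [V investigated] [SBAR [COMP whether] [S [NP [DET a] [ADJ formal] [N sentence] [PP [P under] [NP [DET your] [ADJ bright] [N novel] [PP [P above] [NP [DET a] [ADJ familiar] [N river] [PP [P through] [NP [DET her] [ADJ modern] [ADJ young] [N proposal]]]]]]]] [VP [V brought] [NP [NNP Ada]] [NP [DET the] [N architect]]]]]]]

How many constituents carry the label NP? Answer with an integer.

Scanning left to right, an opening `[NP` appears at word positions 1, 5, 9, 13, 17, 22, 23 — 7 in total.

7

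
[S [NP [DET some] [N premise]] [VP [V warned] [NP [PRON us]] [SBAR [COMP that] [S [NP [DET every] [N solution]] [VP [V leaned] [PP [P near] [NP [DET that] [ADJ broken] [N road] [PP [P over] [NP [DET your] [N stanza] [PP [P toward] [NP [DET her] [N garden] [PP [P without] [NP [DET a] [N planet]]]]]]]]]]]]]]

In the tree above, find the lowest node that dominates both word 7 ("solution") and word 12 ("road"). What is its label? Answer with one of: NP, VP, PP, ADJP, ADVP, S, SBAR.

S

The smallest bracket enclosing both words is [S every solution leaned near that broken road over your stanza toward her garden without a planet], so the label is S.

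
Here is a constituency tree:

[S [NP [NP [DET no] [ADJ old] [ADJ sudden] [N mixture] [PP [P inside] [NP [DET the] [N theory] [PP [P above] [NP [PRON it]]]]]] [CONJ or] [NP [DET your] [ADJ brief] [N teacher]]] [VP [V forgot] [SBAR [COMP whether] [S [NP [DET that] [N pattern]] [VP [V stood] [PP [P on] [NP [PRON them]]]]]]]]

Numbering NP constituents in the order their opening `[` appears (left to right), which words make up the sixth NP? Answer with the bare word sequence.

that pattern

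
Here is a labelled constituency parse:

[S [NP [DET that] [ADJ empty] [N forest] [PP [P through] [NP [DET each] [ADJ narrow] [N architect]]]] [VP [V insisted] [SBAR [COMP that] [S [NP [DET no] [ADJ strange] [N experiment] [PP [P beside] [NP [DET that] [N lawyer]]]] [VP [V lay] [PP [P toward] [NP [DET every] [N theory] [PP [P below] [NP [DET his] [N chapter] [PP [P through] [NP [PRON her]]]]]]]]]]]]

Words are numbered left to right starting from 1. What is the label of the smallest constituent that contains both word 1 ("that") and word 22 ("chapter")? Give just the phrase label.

Word 1 lies under S → NP → DET; word 22 lies under S → VP → SBAR → S → VP → PP → NP → PP → NP → N. The lowest shared node is the S.

S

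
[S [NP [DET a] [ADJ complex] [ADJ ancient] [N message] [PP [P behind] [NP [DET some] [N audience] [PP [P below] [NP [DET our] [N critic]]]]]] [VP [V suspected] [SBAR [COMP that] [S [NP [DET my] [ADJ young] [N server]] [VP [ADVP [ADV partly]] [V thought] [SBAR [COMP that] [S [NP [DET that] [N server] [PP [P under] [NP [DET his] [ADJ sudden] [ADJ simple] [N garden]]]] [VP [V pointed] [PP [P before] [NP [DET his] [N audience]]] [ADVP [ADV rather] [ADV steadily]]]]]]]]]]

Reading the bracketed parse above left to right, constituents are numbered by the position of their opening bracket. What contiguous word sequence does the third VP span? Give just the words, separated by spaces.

pointed before his audience rather steadily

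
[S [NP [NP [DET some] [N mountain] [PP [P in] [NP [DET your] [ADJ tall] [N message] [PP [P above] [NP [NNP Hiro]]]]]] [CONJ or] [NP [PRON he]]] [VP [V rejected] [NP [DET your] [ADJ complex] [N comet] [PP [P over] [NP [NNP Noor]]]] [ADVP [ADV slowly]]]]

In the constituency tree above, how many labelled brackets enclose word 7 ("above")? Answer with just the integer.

7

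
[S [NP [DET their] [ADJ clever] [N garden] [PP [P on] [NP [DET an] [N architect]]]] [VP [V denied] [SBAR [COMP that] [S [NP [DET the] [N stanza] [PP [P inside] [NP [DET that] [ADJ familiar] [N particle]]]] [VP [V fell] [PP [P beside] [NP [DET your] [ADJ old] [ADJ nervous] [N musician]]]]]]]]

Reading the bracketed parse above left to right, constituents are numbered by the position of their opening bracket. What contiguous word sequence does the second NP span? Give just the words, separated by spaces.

an architect

In left-to-right order the NP constituents are "their clever garden on an architect"; "an architect"; "the stanza inside that familiar particle"; "that familiar particle"; "your old nervous musician". Number 2 is "an architect".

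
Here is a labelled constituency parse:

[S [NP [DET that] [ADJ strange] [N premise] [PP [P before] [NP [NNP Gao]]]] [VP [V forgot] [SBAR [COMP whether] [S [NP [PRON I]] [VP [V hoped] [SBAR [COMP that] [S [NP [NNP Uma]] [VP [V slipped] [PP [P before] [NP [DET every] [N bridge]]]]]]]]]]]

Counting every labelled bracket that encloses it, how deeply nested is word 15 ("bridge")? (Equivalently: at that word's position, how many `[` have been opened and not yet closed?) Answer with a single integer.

Path from the root down to the word: S → VP → SBAR → S → VP → SBAR → S → VP → PP → NP → N. That is 11 enclosing brackets.

11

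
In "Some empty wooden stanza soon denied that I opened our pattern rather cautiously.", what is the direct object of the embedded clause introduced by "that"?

our pattern

"opened" heads the VP of the embedded clause introduced by "that", and "our pattern" is its direct object.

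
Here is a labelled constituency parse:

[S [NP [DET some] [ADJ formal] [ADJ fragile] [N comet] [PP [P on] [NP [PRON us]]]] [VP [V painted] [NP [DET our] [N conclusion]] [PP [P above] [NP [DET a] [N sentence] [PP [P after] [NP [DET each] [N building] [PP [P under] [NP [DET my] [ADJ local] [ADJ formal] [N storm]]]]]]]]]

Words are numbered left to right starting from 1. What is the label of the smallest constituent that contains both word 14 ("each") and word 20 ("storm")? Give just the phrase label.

Both words fall inside [NP each building under my local formal storm] (words 14–20), and no smaller constituent contains them both. Label: NP.

NP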